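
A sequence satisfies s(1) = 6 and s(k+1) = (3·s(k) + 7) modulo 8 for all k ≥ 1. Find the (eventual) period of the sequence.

Computing terms: s(1) = 6, s(2) = 1, s(3) = 2, s(4) = 5, s(5) = 6.
The sequence repeats with period 4.

4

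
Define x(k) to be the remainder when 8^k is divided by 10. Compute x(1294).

We have x(0) = 1; x(1) = 8; x(2) = 4; x(3) = 2; x(4) = 6; x(5) = 8.
Since x(5) = x(1) = 8, the sequence is eventually periodic: after a pre-period of length 1 it cycles with period 4.
For k ≥ 1, x(k) depends only on (k - 1) mod 4. (1294 - 1) mod 4 = 1, so x(1294) = x(2) = 4.

4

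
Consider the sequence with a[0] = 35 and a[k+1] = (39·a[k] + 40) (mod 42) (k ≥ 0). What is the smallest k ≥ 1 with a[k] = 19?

Listing terms: a[0] = 35,  a[1] = 19,  a[2] = 25,  a[3] = 7,  a[4] = 19.
Since a[4] = a[1] = 19, the sequence is eventually periodic: after a pre-period of length 1 it cycles with period 3.
The value 19 first appears (with k ≥ 1) at a[1].

1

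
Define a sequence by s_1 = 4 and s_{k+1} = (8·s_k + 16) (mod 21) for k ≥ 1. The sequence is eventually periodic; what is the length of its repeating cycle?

s_1 = 4, s_2 = 6, s_3 = 1, s_4 = 3, s_5 = 19, s_6 = 0, s_7 = 16, s_8 = 18, s_9 = 13, s_{10} = 15, s_{11} = 10, s_{12} = 12, s_{13} = 7, s_{14} = 9, s_{15} = 4.
Since s_{15} = s_1 = 4, the sequence is periodic with period 14.

14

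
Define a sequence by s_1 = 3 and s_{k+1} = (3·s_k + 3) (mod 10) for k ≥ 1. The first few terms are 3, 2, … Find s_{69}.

3

s_1 = 3, s_2 = 2, s_3 = 9, s_4 = 0, s_5 = 3.
The sequence repeats with period 4.
So s_{69} = s_{1 + ((69-1) mod 4)} = s_1 = 3.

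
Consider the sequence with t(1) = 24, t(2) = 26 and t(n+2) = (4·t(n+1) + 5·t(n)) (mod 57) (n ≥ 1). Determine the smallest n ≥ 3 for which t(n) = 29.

8

t(1) = 24; t(2) = 26; t(3) = 53; t(4) = 0; t(5) = 37; t(6) = 34; t(7) = 36; t(8) = 29; t(9) = 11; t(10) = 18; t(11) = 13; t(12) = 28; t(13) = 6; t(14) = 50; t(15) = 2; t(16) = 30; t(17) = 16; t(18) = 43; t(19) = 24; t(20) = 26.
The sequence repeats with period 18.
The value 29 first appears (with n ≥ 3) at t(8).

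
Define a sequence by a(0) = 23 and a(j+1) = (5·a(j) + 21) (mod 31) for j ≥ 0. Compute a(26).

We have a(0) = 23; a(1) = 12; a(2) = 19; a(3) = 23.
Since a(3) = a(0) = 23, the sequence is periodic with period 3.
(26 - 0) mod 3 = 2, so a(26) = a(2) = 19.

19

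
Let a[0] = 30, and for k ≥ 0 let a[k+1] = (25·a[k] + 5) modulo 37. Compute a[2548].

Computing terms: a[0] = 30, a[1] = 15, a[2] = 10, a[3] = 33, a[4] = 16, a[5] = 35, a[6] = 29, a[7] = 27, a[8] = 14, a[9] = 22, a[10] = 0, a[11] = 5, a[12] = 19, a[13] = 36, a[14] = 17, a[15] = 23, a[16] = 25, a[17] = 1, a[18] = 30.
Since a[18] = a[0] = 30, the sequence is periodic with period 18.
So a[2548] = a[0 + ((2548-0) mod 18)] = a[10] = 0.

0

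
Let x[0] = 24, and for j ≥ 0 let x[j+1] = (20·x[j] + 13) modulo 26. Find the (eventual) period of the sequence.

x[0] = 24,  x[1] = 25,  x[2] = 19,  x[3] = 3,  x[4] = 21,  x[5] = 17,  x[6] = 15,  x[7] = 1,  x[8] = 7,  x[9] = 23,  x[10] = 5,  x[11] = 9,  x[12] = 11,  x[13] = 25.
Since x[13] = x[1] = 25, the sequence is eventually periodic: after a pre-period of length 1 it cycles with period 12.

12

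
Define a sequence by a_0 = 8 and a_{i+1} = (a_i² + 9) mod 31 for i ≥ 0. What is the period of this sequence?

a_0 = 8,  a_1 = 11,  a_2 = 6,  a_3 = 14,  a_4 = 19,  a_5 = 29,  a_6 = 13,  a_7 = 23,  a_8 = 11.
Since a_8 = a_1 = 11, the sequence is eventually periodic: after a pre-period of length 1 it cycles with period 7.

7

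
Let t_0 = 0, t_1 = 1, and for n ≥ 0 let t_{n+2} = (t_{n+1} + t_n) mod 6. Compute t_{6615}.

Computing terms: t_0 = 0; t_1 = 1; t_2 = 1; t_3 = 2; t_4 = 3; t_5 = 5; t_6 = 2; t_7 = 1; t_8 = 3; t_9 = 4; t_{10} = 1; t_{11} = 5; t_{12} = 0; t_{13} = 5; t_{14} = 5; t_{15} = 4; t_{16} = 3; t_{17} = 1; t_{18} = 4; t_{19} = 5; t_{20} = 3; t_{21} = 2; t_{22} = 5; t_{23} = 1; t_{24} = 0; t_{25} = 1.
Since (t_{24}, t_{25}) = (t_0, t_1) = (0, 1) (two consecutive terms determine the rest), the sequence is periodic with period 24.
So t_{6615} = t_{0 + ((6615-0) mod 24)} = t_{15} = 4.

4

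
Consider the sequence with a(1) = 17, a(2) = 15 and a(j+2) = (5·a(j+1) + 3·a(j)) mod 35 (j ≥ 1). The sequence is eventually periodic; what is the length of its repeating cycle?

Computing terms: a(1) = 17,  a(2) = 15,  a(3) = 21,  a(4) = 10,  a(5) = 8,  a(6) = 0,  a(7) = 24,  a(8) = 15,  a(9) = 7,  a(10) = 10,  a(11) = 1,  a(12) = 0,  a(13) = 3,  a(14) = 15,  a(15) = 14,  a(16) = 10,  a(17) = 22,  a(18) = 0,  a(19) = 31,  a(20) = 15,  a(21) = 28,  a(22) = 10,  a(23) = 29,  a(24) = 0,  a(25) = 17,  a(26) = 15.
Since (a(25), a(26)) = (a(1), a(2)) = (17, 15) (two consecutive terms determine the rest), the sequence is periodic with period 24.

24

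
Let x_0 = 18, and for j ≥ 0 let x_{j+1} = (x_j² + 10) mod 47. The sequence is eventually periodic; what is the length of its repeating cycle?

6

We have x_0 = 18; x_1 = 5; x_2 = 35; x_3 = 13; x_4 = 38; x_5 = 44; x_6 = 19; x_7 = 42; x_8 = 35.
Since x_8 = x_2 = 35, the sequence is eventually periodic: after a pre-period of length 2 it cycles with period 6.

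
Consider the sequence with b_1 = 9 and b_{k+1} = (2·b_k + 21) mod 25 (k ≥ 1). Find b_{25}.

9

We have b_1 = 9, b_2 = 14, b_3 = 24, b_4 = 19, b_5 = 9.
Since b_5 = b_1 = 9, the sequence is periodic with period 4.
(25 - 1) mod 4 = 0, so b_{25} = b_1 = 9.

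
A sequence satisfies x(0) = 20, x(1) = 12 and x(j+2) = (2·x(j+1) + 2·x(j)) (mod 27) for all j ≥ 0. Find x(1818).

x(0) = 20,  x(1) = 12,  x(2) = 10,  x(3) = 17,  x(4) = 0,  x(5) = 7,  x(6) = 14,  x(7) = 15,  x(8) = 4,  x(9) = 11,  x(10) = 3,  x(11) = 1,  x(12) = 8,  x(13) = 18,  x(14) = 25,  x(15) = 5,  x(16) = 6,  x(17) = 22,  x(18) = 2,  x(19) = 21,  x(20) = 19,  x(21) = 26,  x(22) = 9,  x(23) = 16,  x(24) = 23,  x(25) = 24,  x(26) = 13,  x(27) = 20,  x(28) = 12.
The sequence repeats with period 27.
So x(1818) = x(0 + ((1818-0) mod 27)) = x(9) = 11.

11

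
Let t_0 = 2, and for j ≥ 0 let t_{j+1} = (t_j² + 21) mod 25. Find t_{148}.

15

Listing terms: t_0 = 2; t_1 = 0; t_2 = 21; t_3 = 12; t_4 = 15; t_5 = 21.
Since t_5 = t_2 = 21, the sequence is eventually periodic: after a pre-period of length 2 it cycles with period 3.
For j ≥ 2, t_j depends only on (j - 2) mod 3. (148 - 2) mod 3 = 2, so t_{148} = t_4 = 15.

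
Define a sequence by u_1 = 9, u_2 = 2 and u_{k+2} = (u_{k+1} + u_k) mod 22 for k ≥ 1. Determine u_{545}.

2

Listing terms: u_1 = 9,  u_2 = 2,  u_3 = 11,  u_4 = 13,  u_5 = 2,  u_6 = 15,  u_7 = 17,  u_8 = 10,  u_9 = 5,  u_{10} = 15,  u_{11} = 20,  u_{12} = 13,  u_{13} = 11,  u_{14} = 2,  u_{15} = 13,  u_{16} = 15,  u_{17} = 6,  u_{18} = 21,  u_{19} = 5,  u_{20} = 4,  u_{21} = 9,  u_{22} = 13,  u_{23} = 0,  u_{24} = 13,  u_{25} = 13,  u_{26} = 4,  u_{27} = 17,  u_{28} = 21,  u_{29} = 16,  u_{30} = 15,  u_{31} = 9,  u_{32} = 2.
The sequence repeats with period 30.
So u_{545} = u_{1 + ((545-1) mod 30)} = u_5 = 2.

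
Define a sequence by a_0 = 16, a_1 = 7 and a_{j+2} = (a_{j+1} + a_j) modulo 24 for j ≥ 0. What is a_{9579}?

6

We have a_0 = 16, a_1 = 7, a_2 = 23, a_3 = 6, a_4 = 5, a_5 = 11, a_6 = 16, a_7 = 3, a_8 = 19, a_9 = 22, a_{10} = 17, a_{11} = 15, a_{12} = 8, a_{13} = 23, a_{14} = 7, a_{15} = 6, a_{16} = 13, a_{17} = 19, a_{18} = 8, a_{19} = 3, a_{20} = 11, a_{21} = 14, a_{22} = 1, a_{23} = 15, a_{24} = 16, a_{25} = 7.
Since (a_{24}, a_{25}) = (a_0, a_1) = (16, 7) (two consecutive terms determine the rest), the sequence is periodic with period 24.
(9579 - 0) mod 24 = 3, so a_{9579} = a_3 = 6.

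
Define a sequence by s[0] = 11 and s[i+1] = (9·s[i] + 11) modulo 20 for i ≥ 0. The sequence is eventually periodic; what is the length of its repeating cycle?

Computing terms: s[0] = 11, s[1] = 10, s[2] = 1, s[3] = 0, s[4] = 11.
The sequence repeats with period 4.

4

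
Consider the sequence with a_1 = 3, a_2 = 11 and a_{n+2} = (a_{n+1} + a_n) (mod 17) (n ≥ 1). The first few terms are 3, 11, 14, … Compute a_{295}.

We have a_1 = 3, a_2 = 11, a_3 = 14, a_4 = 8, a_5 = 5, a_6 = 13, a_7 = 1, a_8 = 14, a_9 = 15, a_{10} = 12, a_{11} = 10, a_{12} = 5, a_{13} = 15, a_{14} = 3, a_{15} = 1, a_{16} = 4, a_{17} = 5, a_{18} = 9, a_{19} = 14, a_{20} = 6, a_{21} = 3, a_{22} = 9, a_{23} = 12, a_{24} = 4, a_{25} = 16, a_{26} = 3, a_{27} = 2, a_{28} = 5, a_{29} = 7, a_{30} = 12, a_{31} = 2, a_{32} = 14, a_{33} = 16, a_{34} = 13, a_{35} = 12, a_{36} = 8, a_{37} = 3, a_{38} = 11.
Since (a_{37}, a_{38}) = (a_1, a_2) = (3, 11) (two consecutive terms determine the rest), the sequence is periodic with period 36.
So a_{295} = a_{1 + ((295-1) mod 36)} = a_7 = 1.

1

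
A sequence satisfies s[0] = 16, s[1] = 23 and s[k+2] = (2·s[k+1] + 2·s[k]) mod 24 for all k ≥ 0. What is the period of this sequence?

3

Computing terms: s[0] = 16,  s[1] = 23,  s[2] = 6,  s[3] = 10,  s[4] = 8,  s[5] = 12,  s[6] = 16,  s[7] = 8,  s[8] = 0,  s[9] = 16,  s[10] = 8.
Since (s[9], s[10]) = (s[6], s[7]) = (16, 8) (two consecutive terms determine the rest), the sequence is eventually periodic: after a pre-period of length 6 it cycles with period 3.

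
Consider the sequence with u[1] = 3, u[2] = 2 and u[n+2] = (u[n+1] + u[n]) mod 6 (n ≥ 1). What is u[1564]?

u[1] = 3,  u[2] = 2,  u[3] = 5,  u[4] = 1,  u[5] = 0,  u[6] = 1,  u[7] = 1,  u[8] = 2,  u[9] = 3,  u[10] = 5,  u[11] = 2,  u[12] = 1,  u[13] = 3,  u[14] = 4,  u[15] = 1,  u[16] = 5,  u[17] = 0,  u[18] = 5,  u[19] = 5,  u[20] = 4,  u[21] = 3,  u[22] = 1,  u[23] = 4,  u[24] = 5,  u[25] = 3,  u[26] = 2.
The sequence repeats with period 24.
So u[1564] = u[1 + ((1564-1) mod 24)] = u[4] = 1.

1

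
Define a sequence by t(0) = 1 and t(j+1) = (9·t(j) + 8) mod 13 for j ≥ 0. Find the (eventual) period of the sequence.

Listing terms: t(0) = 1, t(1) = 4, t(2) = 5, t(3) = 1.
The sequence repeats with period 3.

3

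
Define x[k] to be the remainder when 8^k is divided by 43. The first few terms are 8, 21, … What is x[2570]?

35

Computing terms: x[1] = 8,  x[2] = 21,  x[3] = 39,  x[4] = 11,  x[5] = 2,  x[6] = 16,  x[7] = 42,  x[8] = 35,  x[9] = 22,  x[10] = 4,  x[11] = 32,  x[12] = 41,  x[13] = 27,  x[14] = 1,  x[15] = 8.
The sequence repeats with period 14.
So x[2570] = x[1 + ((2570-1) mod 14)] = x[8] = 35.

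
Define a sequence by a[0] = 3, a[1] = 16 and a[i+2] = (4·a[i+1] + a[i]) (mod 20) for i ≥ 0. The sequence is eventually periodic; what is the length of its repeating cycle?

We have a[0] = 3, a[1] = 16, a[2] = 7, a[3] = 4, a[4] = 3, a[5] = 16.
Since (a[4], a[5]) = (a[0], a[1]) = (3, 16) (two consecutive terms determine the rest), the sequence is periodic with period 4.

4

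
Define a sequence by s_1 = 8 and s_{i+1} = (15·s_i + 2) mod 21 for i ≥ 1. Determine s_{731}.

s_1 = 8; s_2 = 17; s_3 = 5; s_4 = 14; s_5 = 2; s_6 = 11; s_7 = 20; s_8 = 8.
The sequence repeats with period 7.
(731 - 1) mod 7 = 2, so s_{731} = s_3 = 5.

5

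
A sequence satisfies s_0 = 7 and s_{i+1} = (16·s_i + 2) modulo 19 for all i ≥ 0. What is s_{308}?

2

We have s_0 = 7,  s_1 = 0,  s_2 = 2,  s_3 = 15,  s_4 = 14,  s_5 = 17,  s_6 = 8,  s_7 = 16,  s_8 = 11,  s_9 = 7.
The sequence repeats with period 9.
So s_{308} = s_{0 + ((308-0) mod 9)} = s_2 = 2.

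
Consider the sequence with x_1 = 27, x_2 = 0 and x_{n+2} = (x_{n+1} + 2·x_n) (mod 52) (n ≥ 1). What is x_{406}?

Listing terms: x_1 = 27,  x_2 = 0,  x_3 = 2,  x_4 = 2,  x_5 = 6,  x_6 = 10,  x_7 = 22,  x_8 = 42,  x_9 = 34,  x_{10} = 14,  x_{11} = 30,  x_{12} = 6,  x_{13} = 14,  x_{14} = 26,  x_{15} = 2,  x_{16} = 2.
Since (x_{15}, x_{16}) = (x_3, x_4) = (2, 2) (two consecutive terms determine the rest), the sequence is eventually periodic: after a pre-period of length 2 it cycles with period 12.
For n ≥ 3, x_n depends only on (n - 3) mod 12. (406 - 3) mod 12 = 7, so x_{406} = x_{10} = 14.

14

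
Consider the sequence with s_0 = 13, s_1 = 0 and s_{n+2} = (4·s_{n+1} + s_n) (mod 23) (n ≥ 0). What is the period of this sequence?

Computing terms: s_0 = 13,  s_1 = 0,  s_2 = 13,  s_3 = 6,  s_4 = 14,  s_5 = 16,  s_6 = 9,  s_7 = 6,  s_8 = 10,  s_9 = 0,  s_{10} = 10,  s_{11} = 17,  s_{12} = 9,  s_{13} = 7,  s_{14} = 14,  s_{15} = 17,  s_{16} = 13,  s_{17} = 0.
The sequence repeats with period 16.

16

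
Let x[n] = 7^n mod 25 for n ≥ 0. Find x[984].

1

Listing terms: x[0] = 1,  x[1] = 7,  x[2] = 24,  x[3] = 18,  x[4] = 1.
Since x[4] = x[0] = 1, the sequence is periodic with period 4.
So x[984] = x[0 + ((984-0) mod 4)] = x[0] = 1.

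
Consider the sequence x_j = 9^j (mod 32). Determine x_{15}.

Listing terms: x_0 = 1; x_1 = 9; x_2 = 17; x_3 = 25; x_4 = 1.
The sequence repeats with period 4.
So x_{15} = x_{0 + ((15-0) mod 4)} = x_3 = 25.

25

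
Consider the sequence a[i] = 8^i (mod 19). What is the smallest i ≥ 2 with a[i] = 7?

We have a[1] = 8,  a[2] = 7,  a[3] = 18,  a[4] = 11,  a[5] = 12,  a[6] = 1,  a[7] = 8.
The sequence repeats with period 6.
The value 7 first appears (with i ≥ 2) at a[2].

2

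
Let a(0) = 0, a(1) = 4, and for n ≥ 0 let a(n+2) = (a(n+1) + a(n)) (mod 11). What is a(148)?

a(0) = 0,  a(1) = 4,  a(2) = 4,  a(3) = 8,  a(4) = 1,  a(5) = 9,  a(6) = 10,  a(7) = 8,  a(8) = 7,  a(9) = 4,  a(10) = 0,  a(11) = 4.
Since (a(10), a(11)) = (a(0), a(1)) = (0, 4) (two consecutive terms determine the rest), the sequence is periodic with period 10.
So a(148) = a(0 + ((148-0) mod 10)) = a(8) = 7.

7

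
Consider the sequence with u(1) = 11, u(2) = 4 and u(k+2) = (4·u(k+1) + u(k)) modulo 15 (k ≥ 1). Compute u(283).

We have u(1) = 11,  u(2) = 4,  u(3) = 12,  u(4) = 7,  u(5) = 10,  u(6) = 2,  u(7) = 3,  u(8) = 14,  u(9) = 14,  u(10) = 10,  u(11) = 9,  u(12) = 1,  u(13) = 13,  u(14) = 8,  u(15) = 0,  u(16) = 8,  u(17) = 2,  u(18) = 1,  u(19) = 6,  u(20) = 10,  u(21) = 1,  u(22) = 14,  u(23) = 12,  u(24) = 2,  u(25) = 5,  u(26) = 7,  u(27) = 3,  u(28) = 4,  u(29) = 4,  u(30) = 5,  u(31) = 9,  u(32) = 11,  u(33) = 8,  u(34) = 13,  u(35) = 0,  u(36) = 13,  u(37) = 7,  u(38) = 11,  u(39) = 6,  u(40) = 5,  u(41) = 11,  u(42) = 4.
The sequence repeats with period 40.
So u(283) = u(1 + ((283-1) mod 40)) = u(3) = 12.

12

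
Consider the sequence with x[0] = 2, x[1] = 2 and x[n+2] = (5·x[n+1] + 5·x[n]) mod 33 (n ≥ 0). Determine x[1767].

32

Listing terms: x[0] = 2,  x[1] = 2,  x[2] = 20,  x[3] = 11,  x[4] = 23,  x[5] = 5,  x[6] = 8,  x[7] = 32,  x[8] = 2,  x[9] = 5,  x[10] = 2,  x[11] = 2.
Since (x[10], x[11]) = (x[0], x[1]) = (2, 2) (two consecutive terms determine the rest), the sequence is periodic with period 10.
(1767 - 0) mod 10 = 7, so x[1767] = x[7] = 32.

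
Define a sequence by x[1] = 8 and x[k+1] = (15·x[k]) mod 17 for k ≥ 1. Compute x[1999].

2

Computing terms: x[1] = 8; x[2] = 1; x[3] = 15; x[4] = 4; x[5] = 9; x[6] = 16; x[7] = 2; x[8] = 13; x[9] = 8.
Since x[9] = x[1] = 8, the sequence is periodic with period 8.
(1999 - 1) mod 8 = 6, so x[1999] = x[7] = 2.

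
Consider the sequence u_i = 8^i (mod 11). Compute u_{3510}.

u_1 = 8, u_2 = 9, u_3 = 6, u_4 = 4, u_5 = 10, u_6 = 3, u_7 = 2, u_8 = 5, u_9 = 7, u_{10} = 1, u_{11} = 8.
Since u_{11} = u_1 = 8, the sequence is periodic with period 10.
(3510 - 1) mod 10 = 9, so u_{3510} = u_{10} = 1.

1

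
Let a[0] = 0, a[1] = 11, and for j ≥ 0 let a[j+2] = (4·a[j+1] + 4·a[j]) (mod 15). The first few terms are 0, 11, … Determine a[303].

Computing terms: a[0] = 0,  a[1] = 11,  a[2] = 14,  a[3] = 10,  a[4] = 6,  a[5] = 4,  a[6] = 10,  a[7] = 11,  a[8] = 9,  a[9] = 5,  a[10] = 11,  a[11] = 4,  a[12] = 0,  a[13] = 1,  a[14] = 4,  a[15] = 5,  a[16] = 6,  a[17] = 14,  a[18] = 5,  a[19] = 1,  a[20] = 9,  a[21] = 10,  a[22] = 1,  a[23] = 14,  a[24] = 0,  a[25] = 11.
Since (a[24], a[25]) = (a[0], a[1]) = (0, 11) (two consecutive terms determine the rest), the sequence is periodic with period 24.
(303 - 0) mod 24 = 15, so a[303] = a[15] = 5.

5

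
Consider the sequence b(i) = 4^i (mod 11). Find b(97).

5

We have b(1) = 4; b(2) = 5; b(3) = 9; b(4) = 3; b(5) = 1; b(6) = 4.
Since b(6) = b(1) = 4, the sequence is periodic with period 5.
(97 - 1) mod 5 = 1, so b(97) = b(2) = 5.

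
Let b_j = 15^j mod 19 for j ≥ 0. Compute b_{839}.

b_0 = 1; b_1 = 15; b_2 = 16; b_3 = 12; b_4 = 9; b_5 = 2; b_6 = 11; b_7 = 13; b_8 = 5; b_9 = 18; b_{10} = 4; b_{11} = 3; b_{12} = 7; b_{13} = 10; b_{14} = 17; b_{15} = 8; b_{16} = 6; b_{17} = 14; b_{18} = 1.
The sequence repeats with period 18.
(839 - 0) mod 18 = 11, so b_{839} = b_{11} = 3.

3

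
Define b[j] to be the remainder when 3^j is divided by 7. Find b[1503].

Listing terms: b[0] = 1, b[1] = 3, b[2] = 2, b[3] = 6, b[4] = 4, b[5] = 5, b[6] = 1.
The sequence repeats with period 6.
(1503 - 0) mod 6 = 3, so b[1503] = b[3] = 6.

6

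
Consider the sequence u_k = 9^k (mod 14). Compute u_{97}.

9

u_0 = 1,  u_1 = 9,  u_2 = 11,  u_3 = 1.
Since u_3 = u_0 = 1, the sequence is periodic with period 3.
(97 - 0) mod 3 = 1, so u_{97} = u_1 = 9.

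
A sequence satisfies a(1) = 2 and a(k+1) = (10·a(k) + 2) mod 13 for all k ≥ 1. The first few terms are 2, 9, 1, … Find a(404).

9

Computing terms: a(1) = 2; a(2) = 9; a(3) = 1; a(4) = 12; a(5) = 5; a(6) = 0; a(7) = 2.
The sequence repeats with period 6.
(404 - 1) mod 6 = 1, so a(404) = a(2) = 9.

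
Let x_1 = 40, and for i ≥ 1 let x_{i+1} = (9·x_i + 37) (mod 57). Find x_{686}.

55

Computing terms: x_1 = 40; x_2 = 55; x_3 = 19; x_4 = 37; x_5 = 28; x_6 = 4; x_7 = 16; x_8 = 10; x_9 = 13; x_{10} = 40.
Since x_{10} = x_1 = 40, the sequence is periodic with period 9.
(686 - 1) mod 9 = 1, so x_{686} = x_2 = 55.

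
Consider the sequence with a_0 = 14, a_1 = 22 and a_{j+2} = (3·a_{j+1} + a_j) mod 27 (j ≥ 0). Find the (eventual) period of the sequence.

18

Computing terms: a_0 = 14; a_1 = 22; a_2 = 26; a_3 = 19; a_4 = 2; a_5 = 25; a_6 = 23; a_7 = 13; a_8 = 8; a_9 = 10; a_{10} = 11; a_{11} = 16; a_{12} = 5; a_{13} = 4; a_{14} = 17; a_{15} = 1; a_{16} = 20; a_{17} = 7; a_{18} = 14; a_{19} = 22.
The sequence repeats with period 18.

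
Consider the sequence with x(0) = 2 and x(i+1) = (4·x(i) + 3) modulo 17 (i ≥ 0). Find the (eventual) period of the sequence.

4

Computing terms: x(0) = 2, x(1) = 11, x(2) = 13, x(3) = 4, x(4) = 2.
Since x(4) = x(0) = 2, the sequence is periodic with period 4.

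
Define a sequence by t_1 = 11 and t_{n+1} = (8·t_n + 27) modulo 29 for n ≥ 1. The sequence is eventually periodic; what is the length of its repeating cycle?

Listing terms: t_1 = 11, t_2 = 28, t_3 = 19, t_4 = 5, t_5 = 9, t_6 = 12, t_7 = 7, t_8 = 25, t_9 = 24, t_{10} = 16, t_{11} = 10, t_{12} = 20, t_{13} = 13, t_{14} = 15, t_{15} = 2, t_{16} = 14, t_{17} = 23, t_{18} = 8, t_{19} = 4, t_{20} = 1, t_{21} = 6, t_{22} = 17, t_{23} = 18, t_{24} = 26, t_{25} = 3, t_{26} = 22, t_{27} = 0, t_{28} = 27, t_{29} = 11.
The sequence repeats with period 28.

28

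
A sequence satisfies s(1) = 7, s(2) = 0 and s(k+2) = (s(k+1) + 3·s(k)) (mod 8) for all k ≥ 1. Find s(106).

Listing terms: s(1) = 7,  s(2) = 0,  s(3) = 5,  s(4) = 5,  s(5) = 4,  s(6) = 3,  s(7) = 7,  s(8) = 0.
The sequence repeats with period 6.
(106 - 1) mod 6 = 3, so s(106) = s(4) = 5.

5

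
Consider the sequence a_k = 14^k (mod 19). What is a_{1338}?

Listing terms: a_1 = 14, a_2 = 6, a_3 = 8, a_4 = 17, a_5 = 10, a_6 = 7, a_7 = 3, a_8 = 4, a_9 = 18, a_{10} = 5, a_{11} = 13, a_{12} = 11, a_{13} = 2, a_{14} = 9, a_{15} = 12, a_{16} = 16, a_{17} = 15, a_{18} = 1, a_{19} = 14.
The sequence repeats with period 18.
So a_{1338} = a_{1 + ((1338-1) mod 18)} = a_6 = 7.

7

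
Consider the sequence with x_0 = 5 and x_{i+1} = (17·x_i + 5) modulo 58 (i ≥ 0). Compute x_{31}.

0

Computing terms: x_0 = 5; x_1 = 32; x_2 = 27; x_3 = 0; x_4 = 5.
Since x_4 = x_0 = 5, the sequence is periodic with period 4.
(31 - 0) mod 4 = 3, so x_{31} = x_3 = 0.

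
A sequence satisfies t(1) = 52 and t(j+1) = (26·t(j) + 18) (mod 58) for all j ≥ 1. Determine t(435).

We have t(1) = 52,  t(2) = 36,  t(3) = 26,  t(4) = 56,  t(5) = 24,  t(6) = 4,  t(7) = 6,  t(8) = 0,  t(9) = 18,  t(10) = 22,  t(11) = 10,  t(12) = 46,  t(13) = 54,  t(14) = 30,  t(15) = 44,  t(16) = 2,  t(17) = 12,  t(18) = 40,  t(19) = 14,  t(20) = 34,  t(21) = 32,  t(22) = 38,  t(23) = 20,  t(24) = 16,  t(25) = 28,  t(26) = 50,  t(27) = 42,  t(28) = 8,  t(29) = 52.
The sequence repeats with period 28.
(435 - 1) mod 28 = 14, so t(435) = t(15) = 44.

44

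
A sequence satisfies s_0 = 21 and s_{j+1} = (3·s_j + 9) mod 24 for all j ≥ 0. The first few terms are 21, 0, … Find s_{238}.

9

s_0 = 21,  s_1 = 0,  s_2 = 9,  s_3 = 12,  s_4 = 21.
Since s_4 = s_0 = 21, the sequence is periodic with period 4.
(238 - 0) mod 4 = 2, so s_{238} = s_2 = 9.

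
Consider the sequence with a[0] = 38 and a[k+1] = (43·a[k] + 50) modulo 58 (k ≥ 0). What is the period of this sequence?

a[0] = 38; a[1] = 2; a[2] = 20; a[3] = 40; a[4] = 30; a[5] = 6; a[6] = 18; a[7] = 12; a[8] = 44; a[9] = 28; a[10] = 36; a[11] = 32; a[12] = 34; a[13] = 4; a[14] = 48; a[15] = 26; a[16] = 8; a[17] = 46; a[18] = 56; a[19] = 22; a[20] = 10; a[21] = 16; a[22] = 42; a[23] = 0; a[24] = 50; a[25] = 54; a[26] = 52; a[27] = 24; a[28] = 38.
The sequence repeats with period 28.

28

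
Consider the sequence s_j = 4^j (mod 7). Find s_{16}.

s_0 = 1; s_1 = 4; s_2 = 2; s_3 = 1.
The sequence repeats with period 3.
(16 - 0) mod 3 = 1, so s_{16} = s_1 = 4.

4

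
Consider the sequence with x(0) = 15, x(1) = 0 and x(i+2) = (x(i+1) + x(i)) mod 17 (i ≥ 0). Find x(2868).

10

x(0) = 15, x(1) = 0, x(2) = 15, x(3) = 15, x(4) = 13, x(5) = 11, x(6) = 7, x(7) = 1, x(8) = 8, x(9) = 9, x(10) = 0, x(11) = 9, x(12) = 9, x(13) = 1, x(14) = 10, x(15) = 11, x(16) = 4, x(17) = 15, x(18) = 2, x(19) = 0, x(20) = 2, x(21) = 2, x(22) = 4, x(23) = 6, x(24) = 10, x(25) = 16, x(26) = 9, x(27) = 8, x(28) = 0, x(29) = 8, x(30) = 8, x(31) = 16, x(32) = 7, x(33) = 6, x(34) = 13, x(35) = 2, x(36) = 15, x(37) = 0.
The sequence repeats with period 36.
(2868 - 0) mod 36 = 24, so x(2868) = x(24) = 10.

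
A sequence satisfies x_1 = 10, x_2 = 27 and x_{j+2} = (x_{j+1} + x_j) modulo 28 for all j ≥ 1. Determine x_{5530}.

Listing terms: x_1 = 10,  x_2 = 27,  x_3 = 9,  x_4 = 8,  x_5 = 17,  x_6 = 25,  x_7 = 14,  x_8 = 11,  x_9 = 25,  x_{10} = 8,  x_{11} = 5,  x_{12} = 13,  x_{13} = 18,  x_{14} = 3,  x_{15} = 21,  x_{16} = 24,  x_{17} = 17,  x_{18} = 13,  x_{19} = 2,  x_{20} = 15,  x_{21} = 17,  x_{22} = 4,  x_{23} = 21,  x_{24} = 25,  x_{25} = 18,  x_{26} = 15,  x_{27} = 5,  x_{28} = 20,  x_{29} = 25,  x_{30} = 17,  x_{31} = 14,  x_{32} = 3,  x_{33} = 17,  x_{34} = 20,  x_{35} = 9,  x_{36} = 1,  x_{37} = 10,  x_{38} = 11,  x_{39} = 21,  x_{40} = 4,  x_{41} = 25,  x_{42} = 1,  x_{43} = 26,  x_{44} = 27,  x_{45} = 25,  x_{46} = 24,  x_{47} = 21,  x_{48} = 17,  x_{49} = 10,  x_{50} = 27.
Since (x_{49}, x_{50}) = (x_1, x_2) = (10, 27) (two consecutive terms determine the rest), the sequence is periodic with period 48.
So x_{5530} = x_{1 + ((5530-1) mod 48)} = x_{10} = 8.

8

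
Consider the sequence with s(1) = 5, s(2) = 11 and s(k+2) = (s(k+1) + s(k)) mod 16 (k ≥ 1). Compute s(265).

5

s(1) = 5, s(2) = 11, s(3) = 0, s(4) = 11, s(5) = 11, s(6) = 6, s(7) = 1, s(8) = 7, s(9) = 8, s(10) = 15, s(11) = 7, s(12) = 6, s(13) = 13, s(14) = 3, s(15) = 0, s(16) = 3, s(17) = 3, s(18) = 6, s(19) = 9, s(20) = 15, s(21) = 8, s(22) = 7, s(23) = 15, s(24) = 6, s(25) = 5, s(26) = 11.
Since (s(25), s(26)) = (s(1), s(2)) = (5, 11) (two consecutive terms determine the rest), the sequence is periodic with period 24.
So s(265) = s(1 + ((265-1) mod 24)) = s(1) = 5.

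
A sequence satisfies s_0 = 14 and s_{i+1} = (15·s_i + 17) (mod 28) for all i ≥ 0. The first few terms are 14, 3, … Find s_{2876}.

Computing terms: s_0 = 14; s_1 = 3; s_2 = 6; s_3 = 23; s_4 = 26; s_5 = 15; s_6 = 18; s_7 = 7; s_8 = 10; s_9 = 27; s_{10} = 2; s_{11} = 19; s_{12} = 22; s_{13} = 11; s_{14} = 14.
The sequence repeats with period 14.
So s_{2876} = s_{0 + ((2876-0) mod 14)} = s_6 = 18.

18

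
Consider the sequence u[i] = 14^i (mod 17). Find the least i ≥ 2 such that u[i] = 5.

Listing terms: u[1] = 14, u[2] = 9, u[3] = 7, u[4] = 13, u[5] = 12, u[6] = 15, u[7] = 6, u[8] = 16, u[9] = 3, u[10] = 8, u[11] = 10, u[12] = 4, u[13] = 5, u[14] = 2, u[15] = 11, u[16] = 1, u[17] = 14.
Since u[17] = u[1] = 14, the sequence is periodic with period 16.
The value 5 first appears (with i ≥ 2) at u[13].

13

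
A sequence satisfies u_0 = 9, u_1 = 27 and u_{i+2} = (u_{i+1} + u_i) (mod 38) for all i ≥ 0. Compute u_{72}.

9

Listing terms: u_0 = 9, u_1 = 27, u_2 = 36, u_3 = 25, u_4 = 23, u_5 = 10, u_6 = 33, u_7 = 5, u_8 = 0, u_9 = 5, u_{10} = 5, u_{11} = 10, u_{12} = 15, u_{13} = 25, u_{14} = 2, u_{15} = 27, u_{16} = 29, u_{17} = 18, u_{18} = 9, u_{19} = 27.
The sequence repeats with period 18.
So u_{72} = u_{0 + ((72-0) mod 18)} = u_0 = 9.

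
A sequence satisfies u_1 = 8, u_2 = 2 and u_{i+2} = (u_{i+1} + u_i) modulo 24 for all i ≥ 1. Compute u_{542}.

10

We have u_1 = 8,  u_2 = 2,  u_3 = 10,  u_4 = 12,  u_5 = 22,  u_6 = 10,  u_7 = 8,  u_8 = 18,  u_9 = 2,  u_{10} = 20,  u_{11} = 22,  u_{12} = 18,  u_{13} = 16,  u_{14} = 10,  u_{15} = 2,  u_{16} = 12,  u_{17} = 14,  u_{18} = 2,  u_{19} = 16,  u_{20} = 18,  u_{21} = 10,  u_{22} = 4,  u_{23} = 14,  u_{24} = 18,  u_{25} = 8,  u_{26} = 2.
Since (u_{25}, u_{26}) = (u_1, u_2) = (8, 2) (two consecutive terms determine the rest), the sequence is periodic with period 24.
So u_{542} = u_{1 + ((542-1) mod 24)} = u_{14} = 10.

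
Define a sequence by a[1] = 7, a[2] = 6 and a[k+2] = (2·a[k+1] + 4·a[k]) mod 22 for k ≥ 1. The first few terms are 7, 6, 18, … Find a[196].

Computing terms: a[1] = 7; a[2] = 6; a[3] = 18; a[4] = 16; a[5] = 16; a[6] = 8; a[7] = 14; a[8] = 16; a[9] = 0; a[10] = 20; a[11] = 18; a[12] = 6; a[13] = 18.
Since (a[12], a[13]) = (a[2], a[3]) = (6, 18) (two consecutive terms determine the rest), the sequence is eventually periodic: after a pre-period of length 1 it cycles with period 10.
For k ≥ 2, a[k] depends only on (k - 2) mod 10. (196 - 2) mod 10 = 4, so a[196] = a[6] = 8.

8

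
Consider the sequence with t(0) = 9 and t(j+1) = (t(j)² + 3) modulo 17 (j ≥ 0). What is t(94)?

Computing terms: t(0) = 9; t(1) = 16; t(2) = 4; t(3) = 2; t(4) = 7; t(5) = 1; t(6) = 4.
Since t(6) = t(2) = 4, the sequence is eventually periodic: after a pre-period of length 2 it cycles with period 4.
For j ≥ 2, t(j) depends only on (j - 2) mod 4. (94 - 2) mod 4 = 0, so t(94) = t(2) = 4.

4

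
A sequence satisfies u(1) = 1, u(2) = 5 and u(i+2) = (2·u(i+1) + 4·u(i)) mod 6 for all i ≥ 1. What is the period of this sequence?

8

u(1) = 1; u(2) = 5; u(3) = 2; u(4) = 0; u(5) = 2; u(6) = 4; u(7) = 4; u(8) = 0; u(9) = 4; u(10) = 2; u(11) = 2; u(12) = 0.
Since (u(11), u(12)) = (u(3), u(4)) = (2, 0) (two consecutive terms determine the rest), the sequence is eventually periodic: after a pre-period of length 2 it cycles with period 8.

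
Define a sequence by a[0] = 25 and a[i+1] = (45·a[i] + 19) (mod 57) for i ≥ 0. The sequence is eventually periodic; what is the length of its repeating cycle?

a[0] = 25, a[1] = 4, a[2] = 28, a[3] = 25.
The sequence repeats with period 3.

3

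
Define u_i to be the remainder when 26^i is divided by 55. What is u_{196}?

26

We have u_1 = 26, u_2 = 16, u_3 = 31, u_4 = 36, u_5 = 1, u_6 = 26.
Since u_6 = u_1 = 26, the sequence is periodic with period 5.
So u_{196} = u_{1 + ((196-1) mod 5)} = u_1 = 26.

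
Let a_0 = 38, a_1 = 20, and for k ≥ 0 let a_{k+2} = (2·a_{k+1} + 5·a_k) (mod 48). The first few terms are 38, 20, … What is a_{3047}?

Listing terms: a_0 = 38, a_1 = 20, a_2 = 38, a_3 = 32, a_4 = 14, a_5 = 44, a_6 = 14, a_7 = 8, a_8 = 38, a_9 = 20.
Since (a_8, a_9) = (a_0, a_1) = (38, 20) (two consecutive terms determine the rest), the sequence is periodic with period 8.
So a_{3047} = a_{0 + ((3047-0) mod 8)} = a_7 = 8.

8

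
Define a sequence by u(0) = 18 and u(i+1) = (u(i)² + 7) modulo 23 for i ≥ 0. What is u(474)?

Computing terms: u(0) = 18,  u(1) = 9,  u(2) = 19,  u(3) = 0,  u(4) = 7,  u(5) = 10,  u(6) = 15,  u(7) = 2,  u(8) = 11,  u(9) = 13,  u(10) = 15.
Since u(10) = u(6) = 15, the sequence is eventually periodic: after a pre-period of length 6 it cycles with period 4.
For i ≥ 6, u(i) depends only on (i - 6) mod 4. (474 - 6) mod 4 = 0, so u(474) = u(6) = 15.

15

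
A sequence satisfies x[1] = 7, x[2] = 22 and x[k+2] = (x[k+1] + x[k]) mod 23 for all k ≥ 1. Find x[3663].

12

Computing terms: x[1] = 7,  x[2] = 22,  x[3] = 6,  x[4] = 5,  x[5] = 11,  x[6] = 16,  x[7] = 4,  x[8] = 20,  x[9] = 1,  x[10] = 21,  x[11] = 22,  x[12] = 20,  x[13] = 19,  x[14] = 16,  x[15] = 12,  x[16] = 5,  x[17] = 17,  x[18] = 22,  x[19] = 16,  x[20] = 15,  x[21] = 8,  x[22] = 0,  x[23] = 8,  x[24] = 8,  x[25] = 16,  x[26] = 1,  x[27] = 17,  x[28] = 18,  x[29] = 12,  x[30] = 7,  x[31] = 19,  x[32] = 3,  x[33] = 22,  x[34] = 2,  x[35] = 1,  x[36] = 3,  x[37] = 4,  x[38] = 7,  x[39] = 11,  x[40] = 18,  x[41] = 6,  x[42] = 1,  x[43] = 7,  x[44] = 8,  x[45] = 15,  x[46] = 0,  x[47] = 15,  x[48] = 15,  x[49] = 7,  x[50] = 22.
Since (x[49], x[50]) = (x[1], x[2]) = (7, 22) (two consecutive terms determine the rest), the sequence is periodic with period 48.
So x[3663] = x[1 + ((3663-1) mod 48)] = x[15] = 12.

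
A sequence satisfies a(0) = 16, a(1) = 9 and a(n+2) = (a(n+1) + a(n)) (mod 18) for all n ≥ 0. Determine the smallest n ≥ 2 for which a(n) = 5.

a(0) = 16,  a(1) = 9,  a(2) = 7,  a(3) = 16,  a(4) = 5,  a(5) = 3,  a(6) = 8,  a(7) = 11,  a(8) = 1,  a(9) = 12,  a(10) = 13,  a(11) = 7,  a(12) = 2,  a(13) = 9,  a(14) = 11,  a(15) = 2,  a(16) = 13,  a(17) = 15,  a(18) = 10,  a(19) = 7,  a(20) = 17,  a(21) = 6,  a(22) = 5,  a(23) = 11,  a(24) = 16,  a(25) = 9.
The sequence repeats with period 24.
The value 5 first appears (with n ≥ 2) at a(4).

4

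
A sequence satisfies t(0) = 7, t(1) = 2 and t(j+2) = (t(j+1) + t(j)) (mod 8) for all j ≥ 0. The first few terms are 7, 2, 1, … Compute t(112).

4

t(0) = 7; t(1) = 2; t(2) = 1; t(3) = 3; t(4) = 4; t(5) = 7; t(6) = 3; t(7) = 2; t(8) = 5; t(9) = 7; t(10) = 4; t(11) = 3; t(12) = 7; t(13) = 2.
Since (t(12), t(13)) = (t(0), t(1)) = (7, 2) (two consecutive terms determine the rest), the sequence is periodic with period 12.
(112 - 0) mod 12 = 4, so t(112) = t(4) = 4.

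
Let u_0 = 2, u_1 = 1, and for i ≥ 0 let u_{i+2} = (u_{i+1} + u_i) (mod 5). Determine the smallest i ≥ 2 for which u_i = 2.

4

Computing terms: u_0 = 2, u_1 = 1, u_2 = 3, u_3 = 4, u_4 = 2, u_5 = 1.
The sequence repeats with period 4.
The value 2 next appears (with i ≥ 2) at u_4.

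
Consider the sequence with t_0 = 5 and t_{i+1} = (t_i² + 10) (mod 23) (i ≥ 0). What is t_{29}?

12

We have t_0 = 5, t_1 = 12, t_2 = 16, t_3 = 13, t_4 = 18, t_5 = 12.
Since t_5 = t_1 = 12, the sequence is eventually periodic: after a pre-period of length 1 it cycles with period 4.
For i ≥ 1, t_i depends only on (i - 1) mod 4. (29 - 1) mod 4 = 0, so t_{29} = t_1 = 12.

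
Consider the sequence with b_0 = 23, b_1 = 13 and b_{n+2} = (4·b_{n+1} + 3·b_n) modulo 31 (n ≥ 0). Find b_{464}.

Computing terms: b_0 = 23,  b_1 = 13,  b_2 = 28,  b_3 = 27,  b_4 = 6,  b_5 = 12,  b_6 = 4,  b_7 = 21,  b_8 = 3,  b_9 = 13,  b_{10} = 30,  b_{11} = 4,  b_{12} = 13,  b_{13} = 2,  b_{14} = 16,  b_{15} = 8,  b_{16} = 18,  b_{17} = 3,  b_{18} = 4,  b_{19} = 25,  b_{20} = 19,  b_{21} = 27,  b_{22} = 10,  b_{23} = 28,  b_{24} = 18,  b_{25} = 1,  b_{26} = 27,  b_{27} = 18,  b_{28} = 29,  b_{29} = 15,  b_{30} = 23,  b_{31} = 13.
Since (b_{30}, b_{31}) = (b_0, b_1) = (23, 13) (two consecutive terms determine the rest), the sequence is periodic with period 30.
(464 - 0) mod 30 = 14, so b_{464} = b_{14} = 16.

16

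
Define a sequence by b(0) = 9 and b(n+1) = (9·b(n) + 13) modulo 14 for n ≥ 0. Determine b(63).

Listing terms: b(0) = 9, b(1) = 10, b(2) = 5, b(3) = 2, b(4) = 3, b(5) = 12, b(6) = 9.
The sequence repeats with period 6.
So b(63) = b(0 + ((63-0) mod 6)) = b(3) = 2.

2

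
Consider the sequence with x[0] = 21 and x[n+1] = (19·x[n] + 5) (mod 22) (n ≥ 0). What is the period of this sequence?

Computing terms: x[0] = 21,  x[1] = 8,  x[2] = 3,  x[3] = 18,  x[4] = 17,  x[5] = 20,  x[6] = 11,  x[7] = 16,  x[8] = 1,  x[9] = 2,  x[10] = 21.
The sequence repeats with period 10.

10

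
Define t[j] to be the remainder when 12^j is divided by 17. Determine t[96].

1

Computing terms: t[1] = 12; t[2] = 8; t[3] = 11; t[4] = 13; t[5] = 3; t[6] = 2; t[7] = 7; t[8] = 16; t[9] = 5; t[10] = 9; t[11] = 6; t[12] = 4; t[13] = 14; t[14] = 15; t[15] = 10; t[16] = 1; t[17] = 12.
Since t[17] = t[1] = 12, the sequence is periodic with period 16.
So t[96] = t[1 + ((96-1) mod 16)] = t[16] = 1.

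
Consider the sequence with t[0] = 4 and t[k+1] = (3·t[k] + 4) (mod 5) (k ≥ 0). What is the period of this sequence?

t[0] = 4; t[1] = 1; t[2] = 2; t[3] = 0; t[4] = 4.
The sequence repeats with period 4.

4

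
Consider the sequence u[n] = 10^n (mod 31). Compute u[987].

We have u[1] = 10,  u[2] = 7,  u[3] = 8,  u[4] = 18,  u[5] = 25,  u[6] = 2,  u[7] = 20,  u[8] = 14,  u[9] = 16,  u[10] = 5,  u[11] = 19,  u[12] = 4,  u[13] = 9,  u[14] = 28,  u[15] = 1,  u[16] = 10.
The sequence repeats with period 15.
(987 - 1) mod 15 = 11, so u[987] = u[12] = 4.

4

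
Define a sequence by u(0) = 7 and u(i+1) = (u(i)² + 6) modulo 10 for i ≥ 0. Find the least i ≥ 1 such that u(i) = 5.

u(0) = 7; u(1) = 5; u(2) = 1; u(3) = 7.
The sequence repeats with period 3.
The value 5 first appears (with i ≥ 1) at u(1).

1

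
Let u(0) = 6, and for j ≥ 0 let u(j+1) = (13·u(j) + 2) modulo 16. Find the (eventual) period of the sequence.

We have u(0) = 6, u(1) = 0, u(2) = 2, u(3) = 12, u(4) = 14, u(5) = 8, u(6) = 10, u(7) = 4, u(8) = 6.
The sequence repeats with period 8.

8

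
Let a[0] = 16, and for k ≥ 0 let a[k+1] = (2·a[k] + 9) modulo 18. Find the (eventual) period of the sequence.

6

We have a[0] = 16,  a[1] = 5,  a[2] = 1,  a[3] = 11,  a[4] = 13,  a[5] = 17,  a[6] = 7,  a[7] = 5.
Since a[7] = a[1] = 5, the sequence is eventually periodic: after a pre-period of length 1 it cycles with period 6.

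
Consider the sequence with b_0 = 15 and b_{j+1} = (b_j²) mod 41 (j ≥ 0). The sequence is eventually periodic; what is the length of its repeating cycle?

Listing terms: b_0 = 15; b_1 = 20; b_2 = 31; b_3 = 18; b_4 = 37; b_5 = 16; b_6 = 10; b_7 = 18.
Since b_7 = b_3 = 18, the sequence is eventually periodic: after a pre-period of length 3 it cycles with period 4.

4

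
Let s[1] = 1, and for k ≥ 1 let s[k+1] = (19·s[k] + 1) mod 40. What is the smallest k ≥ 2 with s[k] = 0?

4

We have s[1] = 1; s[2] = 20; s[3] = 21; s[4] = 0; s[5] = 1.
Since s[5] = s[1] = 1, the sequence is periodic with period 4.
The value 0 first appears (with k ≥ 2) at s[4].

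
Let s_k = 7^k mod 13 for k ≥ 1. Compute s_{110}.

s_1 = 7, s_2 = 10, s_3 = 5, s_4 = 9, s_5 = 11, s_6 = 12, s_7 = 6, s_8 = 3, s_9 = 8, s_{10} = 4, s_{11} = 2, s_{12} = 1, s_{13} = 7.
Since s_{13} = s_1 = 7, the sequence is periodic with period 12.
So s_{110} = s_{1 + ((110-1) mod 12)} = s_2 = 10.

10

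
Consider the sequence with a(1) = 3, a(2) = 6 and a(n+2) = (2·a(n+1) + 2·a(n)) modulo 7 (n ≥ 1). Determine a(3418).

2

Computing terms: a(1) = 3; a(2) = 6; a(3) = 4; a(4) = 6; a(5) = 6; a(6) = 3; a(7) = 4; a(8) = 0; a(9) = 1; a(10) = 2; a(11) = 6; a(12) = 2; a(13) = 2; a(14) = 1; a(15) = 6; a(16) = 0; a(17) = 5; a(18) = 3; a(19) = 2; a(20) = 3; a(21) = 3; a(22) = 5; a(23) = 2; a(24) = 0; a(25) = 4; a(26) = 1; a(27) = 3; a(28) = 1; a(29) = 1; a(30) = 4; a(31) = 3; a(32) = 0; a(33) = 6; a(34) = 5; a(35) = 1; a(36) = 5; a(37) = 5; a(38) = 6; a(39) = 1; a(40) = 0; a(41) = 2; a(42) = 4; a(43) = 5; a(44) = 4; a(45) = 4; a(46) = 2; a(47) = 5; a(48) = 0; a(49) = 3; a(50) = 6.
Since (a(49), a(50)) = (a(1), a(2)) = (3, 6) (two consecutive terms determine the rest), the sequence is periodic with period 48.
(3418 - 1) mod 48 = 9, so a(3418) = a(10) = 2.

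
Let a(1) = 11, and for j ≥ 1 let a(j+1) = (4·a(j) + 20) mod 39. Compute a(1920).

27

Computing terms: a(1) = 11; a(2) = 25; a(3) = 3; a(4) = 32; a(5) = 31; a(6) = 27; a(7) = 11.
Since a(7) = a(1) = 11, the sequence is periodic with period 6.
(1920 - 1) mod 6 = 5, so a(1920) = a(6) = 27.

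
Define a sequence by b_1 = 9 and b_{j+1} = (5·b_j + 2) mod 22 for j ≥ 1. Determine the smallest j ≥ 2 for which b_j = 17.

We have b_1 = 9; b_2 = 3; b_3 = 17; b_4 = 21; b_5 = 19; b_6 = 9.
Since b_6 = b_1 = 9, the sequence is periodic with period 5.
The value 17 first appears (with j ≥ 2) at b_3.

3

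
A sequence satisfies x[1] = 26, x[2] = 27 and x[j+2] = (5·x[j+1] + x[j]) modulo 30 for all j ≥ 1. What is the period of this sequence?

x[1] = 26, x[2] = 27, x[3] = 11, x[4] = 22, x[5] = 1, x[6] = 27, x[7] = 16, x[8] = 17, x[9] = 11, x[10] = 12, x[11] = 11, x[12] = 7, x[13] = 16, x[14] = 27, x[15] = 1, x[16] = 2, x[17] = 11, x[18] = 27, x[19] = 26, x[20] = 7, x[21] = 1, x[22] = 12, x[23] = 1, x[24] = 17, x[25] = 26, x[26] = 27.
Since (x[25], x[26]) = (x[1], x[2]) = (26, 27) (two consecutive terms determine the rest), the sequence is periodic with period 24.

24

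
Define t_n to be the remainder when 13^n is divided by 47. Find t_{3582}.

16

t_1 = 13,  t_2 = 28,  t_3 = 35,  t_4 = 32,  t_5 = 40,  t_6 = 3,  t_7 = 39,  t_8 = 37,  t_9 = 11,  t_{10} = 2,  t_{11} = 26,  t_{12} = 9,  t_{13} = 23,  t_{14} = 17,  t_{15} = 33,  t_{16} = 6,  t_{17} = 31,  t_{18} = 27,  t_{19} = 22,  t_{20} = 4,  t_{21} = 5,  t_{22} = 18,  t_{23} = 46,  t_{24} = 34,  t_{25} = 19,  t_{26} = 12,  t_{27} = 15,  t_{28} = 7,  t_{29} = 44,  t_{30} = 8,  t_{31} = 10,  t_{32} = 36,  t_{33} = 45,  t_{34} = 21,  t_{35} = 38,  t_{36} = 24,  t_{37} = 30,  t_{38} = 14,  t_{39} = 41,  t_{40} = 16,  t_{41} = 20,  t_{42} = 25,  t_{43} = 43,  t_{44} = 42,  t_{45} = 29,  t_{46} = 1,  t_{47} = 13.
The sequence repeats with period 46.
(3582 - 1) mod 46 = 39, so t_{3582} = t_{40} = 16.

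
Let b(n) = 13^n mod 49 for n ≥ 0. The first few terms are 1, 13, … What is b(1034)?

29

b(0) = 1; b(1) = 13; b(2) = 22; b(3) = 41; b(4) = 43; b(5) = 20; b(6) = 15; b(7) = 48; b(8) = 36; b(9) = 27; b(10) = 8; b(11) = 6; b(12) = 29; b(13) = 34; b(14) = 1.
The sequence repeats with period 14.
So b(1034) = b(0 + ((1034-0) mod 14)) = b(12) = 29.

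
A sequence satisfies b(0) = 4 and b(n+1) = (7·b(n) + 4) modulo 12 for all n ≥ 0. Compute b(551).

0

Listing terms: b(0) = 4, b(1) = 8, b(2) = 0, b(3) = 4.
The sequence repeats with period 3.
So b(551) = b(0 + ((551-0) mod 3)) = b(2) = 0.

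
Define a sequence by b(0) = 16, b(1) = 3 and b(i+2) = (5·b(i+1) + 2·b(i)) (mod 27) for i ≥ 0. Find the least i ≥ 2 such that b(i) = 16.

We have b(0) = 16; b(1) = 3; b(2) = 20; b(3) = 25; b(4) = 3; b(5) = 11; b(6) = 7; b(7) = 3; b(8) = 2; b(9) = 16; b(10) = 3.
Since (b(9), b(10)) = (b(0), b(1)) = (16, 3) (two consecutive terms determine the rest), the sequence is periodic with period 9.
The value 16 next appears (with i ≥ 2) at b(9).

9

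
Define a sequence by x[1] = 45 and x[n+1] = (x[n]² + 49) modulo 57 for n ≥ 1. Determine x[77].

We have x[1] = 45, x[2] = 22, x[3] = 20, x[4] = 50, x[5] = 41, x[6] = 20.
Since x[6] = x[3] = 20, the sequence is eventually periodic: after a pre-period of length 2 it cycles with period 3.
For n ≥ 3, x[n] depends only on (n - 3) mod 3. (77 - 3) mod 3 = 2, so x[77] = x[5] = 41.

41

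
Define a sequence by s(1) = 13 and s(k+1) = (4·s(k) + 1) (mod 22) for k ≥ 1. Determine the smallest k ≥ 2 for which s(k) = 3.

5

We have s(1) = 13, s(2) = 9, s(3) = 15, s(4) = 17, s(5) = 3, s(6) = 13.
The sequence repeats with period 5.
The value 3 first appears (with k ≥ 2) at s(5).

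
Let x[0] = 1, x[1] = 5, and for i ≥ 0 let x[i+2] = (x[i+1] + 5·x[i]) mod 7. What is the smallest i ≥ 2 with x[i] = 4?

7

x[0] = 1, x[1] = 5, x[2] = 3, x[3] = 0, x[4] = 1, x[5] = 1, x[6] = 6, x[7] = 4, x[8] = 6, x[9] = 5, x[10] = 0, x[11] = 4, x[12] = 4, x[13] = 3, x[14] = 2, x[15] = 3, x[16] = 6, x[17] = 0, x[18] = 2, x[19] = 2, x[20] = 5, x[21] = 1, x[22] = 5.
The sequence repeats with period 21.
The value 4 first appears (with i ≥ 2) at x[7].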